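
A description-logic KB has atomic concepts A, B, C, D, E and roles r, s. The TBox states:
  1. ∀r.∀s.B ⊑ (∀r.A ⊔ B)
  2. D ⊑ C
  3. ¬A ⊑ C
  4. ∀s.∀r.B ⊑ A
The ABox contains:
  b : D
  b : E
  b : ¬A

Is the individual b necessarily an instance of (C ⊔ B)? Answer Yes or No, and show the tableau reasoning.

Yes

1. b : (C ⊔ B)?  L(b) = {D, E, ¬A} ∪ {(¬C ⊓ ¬B)}
   clash {C, ¬C} at b — b ∈ (C ⊔ B)
2. Hence b : (C ⊔ B): entailed.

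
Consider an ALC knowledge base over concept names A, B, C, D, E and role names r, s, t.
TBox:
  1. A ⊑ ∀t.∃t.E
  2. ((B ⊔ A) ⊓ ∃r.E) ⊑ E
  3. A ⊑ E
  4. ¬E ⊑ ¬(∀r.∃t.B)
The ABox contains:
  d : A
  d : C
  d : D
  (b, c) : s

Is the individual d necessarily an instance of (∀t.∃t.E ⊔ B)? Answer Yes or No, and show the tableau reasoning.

Yes

1. d : (∀t.∃t.E ⊔ B)?  L(d) = {A, C, D} ∪ {(∃t.∀t.¬E ⊓ ¬B)}
   clash {E, ¬E} at an ∃-successor — d ∈ (∀t.∃t.E ⊔ B)
2. Hence d : (∀t.∃t.E ⊔ B): entailed.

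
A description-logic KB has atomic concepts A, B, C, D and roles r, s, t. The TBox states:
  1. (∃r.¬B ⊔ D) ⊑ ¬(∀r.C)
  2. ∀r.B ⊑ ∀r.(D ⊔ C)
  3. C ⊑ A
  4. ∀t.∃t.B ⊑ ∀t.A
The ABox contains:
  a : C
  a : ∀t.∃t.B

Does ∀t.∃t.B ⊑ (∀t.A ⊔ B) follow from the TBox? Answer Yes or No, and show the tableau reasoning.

1. ∀t.∃t.B ⊑ (∀t.A ⊔ B)  ⇔  (∀t.∃t.B ⊓ (∃t.¬A ⊓ ¬B)) unsat w.r.t. T
   all branches close; clash {A, ¬A} at an ∃-successor
2. Hence ∀t.∃t.B ⊑ (∀t.A ⊔ B): entailed.

Yes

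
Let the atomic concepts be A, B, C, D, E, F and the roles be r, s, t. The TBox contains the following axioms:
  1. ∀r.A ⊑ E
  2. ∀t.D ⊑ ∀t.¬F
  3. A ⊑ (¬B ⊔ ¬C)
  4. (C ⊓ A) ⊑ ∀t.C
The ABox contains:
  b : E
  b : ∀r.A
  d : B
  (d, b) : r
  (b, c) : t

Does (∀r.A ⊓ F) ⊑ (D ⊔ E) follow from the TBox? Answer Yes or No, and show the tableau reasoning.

Yes

1. (∀r.A ⊓ F) ⊑ (D ⊔ E)  ⇔  ((∀r.A ⊓ F) ⊓ (¬D ⊓ ¬E)) unsat w.r.t. T
   all branches close; clash {E, ¬E} at x₀
2. Hence (∀r.A ⊓ F) ⊑ (D ⊔ E): entailed.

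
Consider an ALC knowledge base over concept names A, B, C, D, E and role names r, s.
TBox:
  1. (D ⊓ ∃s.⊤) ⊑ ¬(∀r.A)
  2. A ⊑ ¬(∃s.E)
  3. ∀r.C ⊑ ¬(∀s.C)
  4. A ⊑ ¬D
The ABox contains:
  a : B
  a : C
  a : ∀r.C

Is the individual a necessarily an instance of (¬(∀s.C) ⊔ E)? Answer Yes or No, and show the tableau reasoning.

Yes

1. a : (¬(∀s.C) ⊔ E)?  L(a) = {B, C, ∀r.C} ∪ {(∀s.C ⊓ ¬E)}
   clash {C, ¬C} at an ∃-successor — a ∈ (¬(∀s.C) ⊔ E)
2. Hence a : (¬(∀s.C) ⊔ E): entailed.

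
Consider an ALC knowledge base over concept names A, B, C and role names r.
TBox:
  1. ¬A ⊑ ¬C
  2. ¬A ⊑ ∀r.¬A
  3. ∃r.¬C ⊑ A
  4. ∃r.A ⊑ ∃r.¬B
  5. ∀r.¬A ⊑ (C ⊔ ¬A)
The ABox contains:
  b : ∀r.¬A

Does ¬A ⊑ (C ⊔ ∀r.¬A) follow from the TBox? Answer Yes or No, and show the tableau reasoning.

1. ¬A ⊑ (C ⊔ ∀r.¬A)  ⇔  (¬A ⊓ (¬C ⊓ ∃r.A)) unsat w.r.t. T
   all branches close; clash {A, ¬A} at x₀
2. Hence ¬A ⊑ (C ⊔ ∀r.¬A): entailed.

Yes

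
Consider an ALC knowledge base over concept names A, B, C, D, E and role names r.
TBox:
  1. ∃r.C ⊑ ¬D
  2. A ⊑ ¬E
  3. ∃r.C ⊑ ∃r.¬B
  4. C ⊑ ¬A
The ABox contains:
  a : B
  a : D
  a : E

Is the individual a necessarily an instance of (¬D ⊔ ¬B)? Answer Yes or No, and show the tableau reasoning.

1. a : (¬D ⊔ ¬B)?  L(a) = {B, D, E} ∪ {(D ⊓ B)}
   open: L(a) ⊇ {B, D, E, ¬A, ∀r.¬C} — a ∉ (¬D ⊔ ¬B) possible
2. Hence a : (¬D ⊔ ¬B): not entailed.

No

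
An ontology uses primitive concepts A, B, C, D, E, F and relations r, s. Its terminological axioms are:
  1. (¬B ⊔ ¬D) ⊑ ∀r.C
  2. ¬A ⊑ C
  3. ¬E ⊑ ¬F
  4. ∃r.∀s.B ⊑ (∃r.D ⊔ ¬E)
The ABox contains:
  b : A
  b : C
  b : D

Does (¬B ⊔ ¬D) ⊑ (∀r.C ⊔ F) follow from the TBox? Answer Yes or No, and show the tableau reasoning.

Yes

1. (¬B ⊔ ¬D) ⊑ (∀r.C ⊔ F)  ⇔  ((¬B ⊔ ¬D) ⊓ (∃r.¬C ⊓ ¬F)) unsat w.r.t. T
   all branches close; clash {C, ¬C} at an ∃-successor
2. Hence (¬B ⊔ ¬D) ⊑ (∀r.C ⊔ F): entailed.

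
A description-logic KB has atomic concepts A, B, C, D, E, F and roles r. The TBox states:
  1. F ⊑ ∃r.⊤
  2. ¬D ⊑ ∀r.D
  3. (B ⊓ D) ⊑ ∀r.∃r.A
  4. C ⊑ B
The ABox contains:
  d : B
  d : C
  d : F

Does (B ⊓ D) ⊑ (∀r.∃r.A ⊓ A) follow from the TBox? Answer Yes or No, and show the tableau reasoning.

No

1. (B ⊓ D) ⊑ (∀r.∃r.A ⊓ A)  ⇔  ((B ⊓ D) ⊓ (∃r.∀r.¬A ⊔ ¬A)) unsat w.r.t. T
   apply at x₀: (B ⊓ D)⊑∀r.∃r.A
   open: L(x₀) ⊇ {B, D, ¬A, ¬F, ∀r.∃r.A}
2. Hence (B ⊓ D) ⊑ (∀r.∃r.A ⊓ A): not entailed.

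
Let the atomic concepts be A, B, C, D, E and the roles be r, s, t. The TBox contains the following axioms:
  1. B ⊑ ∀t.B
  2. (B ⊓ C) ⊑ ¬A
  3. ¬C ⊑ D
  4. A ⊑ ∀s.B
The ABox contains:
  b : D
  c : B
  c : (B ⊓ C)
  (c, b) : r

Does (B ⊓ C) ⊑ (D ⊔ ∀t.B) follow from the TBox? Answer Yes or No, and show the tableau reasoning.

Yes

1. (B ⊓ C) ⊑ (D ⊔ ∀t.B)  ⇔  ((B ⊓ C) ⊓ (¬D ⊓ ∃t.¬B)) unsat w.r.t. T
   all branches close; clash {B, ¬B} at an ∃-successor
2. Hence (B ⊓ C) ⊑ (D ⊔ ∀t.B): entailed.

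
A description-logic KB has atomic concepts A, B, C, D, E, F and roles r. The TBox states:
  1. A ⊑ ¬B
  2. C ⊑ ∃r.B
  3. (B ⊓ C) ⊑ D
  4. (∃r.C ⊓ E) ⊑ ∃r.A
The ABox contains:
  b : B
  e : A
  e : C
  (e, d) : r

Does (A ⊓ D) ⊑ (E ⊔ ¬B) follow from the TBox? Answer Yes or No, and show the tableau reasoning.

1. (A ⊓ D) ⊑ (E ⊔ ¬B)  ⇔  ((A ⊓ D) ⊓ (¬E ⊓ B)) unsat w.r.t. T
   all branches close; clash {B, ¬B} at x₀
2. Hence (A ⊓ D) ⊑ (E ⊔ ¬B): entailed.

Yes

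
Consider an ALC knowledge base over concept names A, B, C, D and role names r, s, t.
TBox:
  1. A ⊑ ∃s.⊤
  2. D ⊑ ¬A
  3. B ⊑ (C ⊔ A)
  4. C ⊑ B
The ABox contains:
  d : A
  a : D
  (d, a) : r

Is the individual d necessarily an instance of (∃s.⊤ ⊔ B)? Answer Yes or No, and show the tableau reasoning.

Yes

1. d : (∃s.⊤ ⊔ B)?  L(d) = {A} ∪ {(∀s.⊥ ⊓ ¬B)}
   clash {B, ¬B} at d — d ∈ (∃s.⊤ ⊔ B)
2. Hence d : (∃s.⊤ ⊔ B): entailed.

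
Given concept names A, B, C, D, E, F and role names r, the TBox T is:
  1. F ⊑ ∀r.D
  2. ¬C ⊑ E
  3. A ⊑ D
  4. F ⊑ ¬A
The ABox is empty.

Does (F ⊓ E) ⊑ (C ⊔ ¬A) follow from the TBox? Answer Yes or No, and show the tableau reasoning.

1. (F ⊓ E) ⊑ (C ⊔ ¬A)  ⇔  ((F ⊓ E) ⊓ (¬C ⊓ A)) unsat w.r.t. T
   all branches close; clash {A, ¬A} at x₀
2. Hence (F ⊓ E) ⊑ (C ⊔ ¬A): entailed.

Yes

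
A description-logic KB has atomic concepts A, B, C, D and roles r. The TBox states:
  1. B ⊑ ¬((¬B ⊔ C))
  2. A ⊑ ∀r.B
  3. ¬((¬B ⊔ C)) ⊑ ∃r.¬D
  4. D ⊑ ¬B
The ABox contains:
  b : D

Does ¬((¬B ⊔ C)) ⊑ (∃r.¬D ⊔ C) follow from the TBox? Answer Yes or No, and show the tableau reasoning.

Yes

1. ¬((¬B ⊔ C)) ⊑ (∃r.¬D ⊔ C)  ⇔  ((B ⊓ ¬C) ⊓ (∀r.D ⊓ ¬C)) unsat w.r.t. T
   all branches close; clash {B, ¬B} at x₀
2. Hence ¬((¬B ⊔ C)) ⊑ (∃r.¬D ⊔ C): entailed.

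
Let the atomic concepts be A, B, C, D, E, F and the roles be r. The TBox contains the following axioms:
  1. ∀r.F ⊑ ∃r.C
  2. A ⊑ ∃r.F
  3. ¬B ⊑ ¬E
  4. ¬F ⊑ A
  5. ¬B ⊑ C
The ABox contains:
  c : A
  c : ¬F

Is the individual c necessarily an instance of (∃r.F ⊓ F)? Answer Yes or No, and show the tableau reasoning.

No

1. c : (∃r.F ⊓ F)?  L(c) = {A, ¬F} ∪ {(∀r.¬F ⊔ ¬F)}
   apply at c: A⊑∃r.F
   open: L(c) ⊇ {A, B, ¬F, ∃r.F, ∃r.¬F} (+ ∃-successors) — c ∉ (∃r.F ⊓ F) possible
2. Hence c : (∃r.F ⊓ F): not entailed.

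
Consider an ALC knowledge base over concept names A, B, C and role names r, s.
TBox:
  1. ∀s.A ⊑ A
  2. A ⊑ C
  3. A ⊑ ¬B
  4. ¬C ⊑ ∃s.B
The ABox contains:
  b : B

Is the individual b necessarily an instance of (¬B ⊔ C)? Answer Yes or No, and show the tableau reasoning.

1. b : (¬B ⊔ C)?  L(b) = {B} ∪ {(B ⊓ ¬C)}
   apply at b: ¬C⊑∃s.B
   open: L(b) ⊇ {B, ¬A, ¬C, ∃s.B, ∃s.¬A} (+ ∃-successors) — b ∉ (¬B ⊔ C) possible
2. Hence b : (¬B ⊔ C): not entailed.

No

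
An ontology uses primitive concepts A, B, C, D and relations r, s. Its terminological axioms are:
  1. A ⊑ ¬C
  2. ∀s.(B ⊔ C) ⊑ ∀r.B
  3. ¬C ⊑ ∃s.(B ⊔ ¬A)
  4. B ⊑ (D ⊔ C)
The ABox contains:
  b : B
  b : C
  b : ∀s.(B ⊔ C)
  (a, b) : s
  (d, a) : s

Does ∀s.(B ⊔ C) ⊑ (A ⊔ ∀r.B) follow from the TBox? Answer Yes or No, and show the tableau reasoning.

1. ∀s.(B ⊔ C) ⊑ (A ⊔ ∀r.B)  ⇔  (∀s.(B ⊔ C) ⊓ (¬A ⊓ ∃r.¬B)) unsat w.r.t. T
   all branches close; clash {B, ¬B} at an ∃-successor
2. Hence ∀s.(B ⊔ C) ⊑ (A ⊔ ∀r.B): entailed.

Yes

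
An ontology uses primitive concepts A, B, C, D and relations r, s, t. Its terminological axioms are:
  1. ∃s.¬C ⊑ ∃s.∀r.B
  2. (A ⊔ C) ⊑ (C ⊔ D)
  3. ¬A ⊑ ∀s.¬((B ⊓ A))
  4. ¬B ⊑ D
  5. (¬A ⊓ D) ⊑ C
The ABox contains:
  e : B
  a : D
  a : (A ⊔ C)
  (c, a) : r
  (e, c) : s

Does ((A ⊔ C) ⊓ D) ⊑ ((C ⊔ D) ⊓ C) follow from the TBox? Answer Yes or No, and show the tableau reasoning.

No

1. ((A ⊔ C) ⊓ D) ⊑ ((C ⊔ D) ⊓ C)  ⇔  (((A ⊔ C) ⊓ D) ⊓ ((¬C ⊓ ¬D) ⊔ ¬C)) unsat w.r.t. T
   apply at x₀: (A ⊔ C)⊑(C ⊔ D)
   open: L(x₀) ⊇ {A, D, ¬C, ∀s.C}
2. Hence ((A ⊔ C) ⊓ D) ⊑ ((C ⊔ D) ⊓ C): not entailed.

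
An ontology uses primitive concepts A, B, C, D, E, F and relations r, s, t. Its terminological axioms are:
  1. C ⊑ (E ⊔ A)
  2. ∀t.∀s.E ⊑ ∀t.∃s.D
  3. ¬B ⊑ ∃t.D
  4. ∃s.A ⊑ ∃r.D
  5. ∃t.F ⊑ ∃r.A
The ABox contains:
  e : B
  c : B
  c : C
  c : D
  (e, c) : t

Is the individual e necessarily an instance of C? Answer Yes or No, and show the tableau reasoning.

1. e : C?  L(e) = {B} ∪ {¬C}
   open: L(e) ⊇ {B, ¬C, ∀s.¬A, ∀t.¬F, ∃t.∃s.¬E} (+ ∃-successors) — e ∉ C possible
2. Hence e : C: not entailed.

No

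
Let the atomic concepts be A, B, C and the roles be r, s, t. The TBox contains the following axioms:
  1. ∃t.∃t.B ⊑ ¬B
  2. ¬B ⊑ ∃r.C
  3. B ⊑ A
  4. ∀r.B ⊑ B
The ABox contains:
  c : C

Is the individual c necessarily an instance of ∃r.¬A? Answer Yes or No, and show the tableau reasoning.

1. c : ∃r.¬A?  L(c) = {C} ∪ {∀r.A}
   open: L(c) ⊇ {A, B, C, ∀r.A, ∀t.∀t.¬B} — c ∉ ∃r.¬A possible
2. Hence c : ∃r.¬A: not entailed.

No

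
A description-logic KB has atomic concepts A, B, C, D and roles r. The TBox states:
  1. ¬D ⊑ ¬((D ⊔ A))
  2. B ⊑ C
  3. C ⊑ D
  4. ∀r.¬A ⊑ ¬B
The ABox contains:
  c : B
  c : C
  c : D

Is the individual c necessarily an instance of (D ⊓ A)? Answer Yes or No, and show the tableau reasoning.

No

1. c : (D ⊓ A)?  L(c) = {B, C, D} ∪ {(¬D ⊔ ¬A)}
   open: L(c) ⊇ {B, C, D, ¬A, ∃r.A} (+ ∃-successors) — c ∉ (D ⊓ A) possible
2. Hence c : (D ⊓ A): not entailed.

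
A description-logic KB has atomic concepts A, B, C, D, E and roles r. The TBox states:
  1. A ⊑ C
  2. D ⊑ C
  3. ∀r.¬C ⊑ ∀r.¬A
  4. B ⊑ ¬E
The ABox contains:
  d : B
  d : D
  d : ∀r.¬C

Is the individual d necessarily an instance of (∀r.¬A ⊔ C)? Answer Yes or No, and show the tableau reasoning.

1. d : (∀r.¬A ⊔ C)?  L(d) = {B, D, ∀r.¬C} ∪ {(∃r.A ⊓ ¬C)}
   clash {C, ¬C} at d — d ∈ (∀r.¬A ⊔ C)
2. Hence d : (∀r.¬A ⊔ C): entailed.

Yes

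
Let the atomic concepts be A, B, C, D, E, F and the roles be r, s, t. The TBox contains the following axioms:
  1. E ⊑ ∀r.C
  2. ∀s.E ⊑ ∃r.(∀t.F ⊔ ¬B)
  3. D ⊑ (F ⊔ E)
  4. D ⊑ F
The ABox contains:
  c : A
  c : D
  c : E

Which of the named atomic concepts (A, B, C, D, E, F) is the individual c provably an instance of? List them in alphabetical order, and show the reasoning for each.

{A, D, E, F}

1. c : A?  L(c) = {A, D, E} ∪ {¬A}
   clash {A, ¬A} at c — c ∈ A
2. c : B?  L(c) = {A, D, E} ∪ {¬B}
   apply at c: E⊑∀r.C; D⊑(F ⊔ E); D⊑F
   open: L(c) ⊇ {A, D, E, F, ¬B, …} (+ ∃-successors) — c ∉ B possible
3. c : C?  L(c) = {A, D, E} ∪ {¬C}
   apply at c: E⊑∀r.C; D⊑(F ⊔ E); D⊑F
   open: L(c) ⊇ {A, D, E, F, ¬C, …} (+ ∃-successors) — c ∉ C possible
4. c : D?  L(c) = {A, D, E} ∪ {¬D}
   clash {D, ¬D} at c — c ∈ D
5. c : E?  L(c) = {A, D, E} ∪ {¬E}
   clash {E, ¬E} at c — c ∈ E
6. c : F?  L(c) = {A, D, E} ∪ {¬F}
   clash {F, ¬F} at c — c ∈ F
7. Entailed for c: {A, D, E, F}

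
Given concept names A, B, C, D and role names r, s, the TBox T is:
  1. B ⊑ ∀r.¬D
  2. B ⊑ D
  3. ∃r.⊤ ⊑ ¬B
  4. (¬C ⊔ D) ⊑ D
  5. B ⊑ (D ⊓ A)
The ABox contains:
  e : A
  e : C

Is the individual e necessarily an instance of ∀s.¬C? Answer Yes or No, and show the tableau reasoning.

No

1. e : ∀s.¬C?  L(e) = {A, C} ∪ {∃s.C}
   open: L(e) ⊇ {A, C, ¬B, ¬D, ∃s.C} (+ ∃-successors) — e ∉ ∀s.¬C possible
2. Hence e : ∀s.¬C: not entailed.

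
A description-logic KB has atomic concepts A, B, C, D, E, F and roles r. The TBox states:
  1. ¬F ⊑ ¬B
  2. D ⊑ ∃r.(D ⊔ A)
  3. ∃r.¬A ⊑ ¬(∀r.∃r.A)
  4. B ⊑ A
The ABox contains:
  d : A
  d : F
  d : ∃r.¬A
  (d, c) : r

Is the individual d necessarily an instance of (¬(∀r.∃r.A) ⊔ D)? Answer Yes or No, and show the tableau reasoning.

Yes

1. d : (¬(∀r.∃r.A) ⊔ D)?  L(d) = {A, F, ∃r.¬A} ∪ {(∀r.∃r.A ⊓ ¬D)}
   clash {A, ¬A} at an ∃-successor — d ∈ (¬(∀r.∃r.A) ⊔ D)
2. Hence d : (¬(∀r.∃r.A) ⊔ D): entailed.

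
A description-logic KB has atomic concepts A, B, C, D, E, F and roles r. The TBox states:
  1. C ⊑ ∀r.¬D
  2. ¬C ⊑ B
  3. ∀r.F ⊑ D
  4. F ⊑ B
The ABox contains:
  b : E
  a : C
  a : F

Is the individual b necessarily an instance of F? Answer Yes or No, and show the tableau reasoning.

No

1. b : F?  L(b) = {E} ∪ {¬F}
   open: L(b) ⊇ {C, E, ¬F, ∀r.¬D, ∃r.¬F} (+ ∃-successors) — b ∉ F possible
2. Hence b : F: not entailed.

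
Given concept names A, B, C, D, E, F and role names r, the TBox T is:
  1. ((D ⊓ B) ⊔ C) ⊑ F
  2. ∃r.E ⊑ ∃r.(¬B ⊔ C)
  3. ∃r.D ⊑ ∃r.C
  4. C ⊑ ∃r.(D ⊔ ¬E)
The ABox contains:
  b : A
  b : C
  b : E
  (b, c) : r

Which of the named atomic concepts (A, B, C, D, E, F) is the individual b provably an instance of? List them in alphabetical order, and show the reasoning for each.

{A, C, E, F}

1. b : A?  L(b) = {A, C, E} ∪ {¬A}
   clash {A, ¬A} at b — b ∈ A
2. b : B?  L(b) = {A, C, E} ∪ {¬B}
   apply at b: C⊑∃r.(D ⊔ ¬E)
   open: L(b) ⊇ {A, C, E, F, ¬B, …} (+ ∃-successors) — b ∉ B possible
3. b : C?  L(b) = {A, C, E} ∪ {¬C}
   clash {C, ¬C} at b — b ∈ C
4. b : D?  L(b) = {A, C, E} ∪ {¬D}
   apply at b: C⊑∃r.(D ⊔ ¬E)
   open: L(b) ⊇ {A, C, E, F, ¬D, …} (+ ∃-successors) — b ∉ D possible
5. b : E?  L(b) = {A, C, E} ∪ {¬E}
   clash {E, ¬E} at b — b ∈ E
6. b : F?  L(b) = {A, C, E} ∪ {¬F}
   clash {F, ¬F} at b — b ∈ F
7. Entailed for b: {A, C, E, F}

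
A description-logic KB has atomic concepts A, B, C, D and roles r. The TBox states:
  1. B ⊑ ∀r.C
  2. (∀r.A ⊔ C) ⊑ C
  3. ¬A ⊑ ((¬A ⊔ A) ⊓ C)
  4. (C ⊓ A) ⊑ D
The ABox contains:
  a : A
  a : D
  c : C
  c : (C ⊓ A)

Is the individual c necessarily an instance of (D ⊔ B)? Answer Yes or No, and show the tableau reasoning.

1. c : (D ⊔ B)?  L(c) = {C, (C ⊓ A)} ∪ {(¬D ⊓ ¬B)}
   clash {D, ¬D} at c — c ∈ (D ⊔ B)
2. Hence c : (D ⊔ B): entailed.

Yes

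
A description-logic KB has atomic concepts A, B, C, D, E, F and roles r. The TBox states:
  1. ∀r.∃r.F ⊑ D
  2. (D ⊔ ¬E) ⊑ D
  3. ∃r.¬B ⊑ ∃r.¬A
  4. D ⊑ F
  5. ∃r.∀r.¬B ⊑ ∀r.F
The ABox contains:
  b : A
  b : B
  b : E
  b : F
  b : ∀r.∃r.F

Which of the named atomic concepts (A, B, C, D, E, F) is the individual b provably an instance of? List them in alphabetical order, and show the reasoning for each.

{A, B, D, E, F}

1. b : A?  L(b) = {A, B, E, F, ∀r.∃r.F} ∪ {¬A}
   clash {A, ¬A} at b — b ∈ A
2. b : B?  L(b) = {A, B, E, F, ∀r.∃r.F} ∪ {¬B}
   clash {B, ¬B} at b — b ∈ B
3. b : C?  L(b) = {A, B, E, F, ∀r.∃r.F} ∪ {¬C}
   apply at b: ∀r.∃r.F⊑D
   open: L(b) ⊇ {A, B, D, E, F, …} — b ∉ C possible
4. b : D?  L(b) = {A, B, E, F, ∀r.∃r.F} ∪ {¬D}
   clash {D, ¬D} at b — b ∈ D
5. b : E?  L(b) = {A, B, E, F, ∀r.∃r.F} ∪ {¬E}
   clash {E, ¬E} at b — b ∈ E
6. b : F?  L(b) = {A, B, E, F, ∀r.∃r.F} ∪ {¬F}
   clash {F, ¬F} at b — b ∈ F
7. Entailed for b: {A, B, D, E, F}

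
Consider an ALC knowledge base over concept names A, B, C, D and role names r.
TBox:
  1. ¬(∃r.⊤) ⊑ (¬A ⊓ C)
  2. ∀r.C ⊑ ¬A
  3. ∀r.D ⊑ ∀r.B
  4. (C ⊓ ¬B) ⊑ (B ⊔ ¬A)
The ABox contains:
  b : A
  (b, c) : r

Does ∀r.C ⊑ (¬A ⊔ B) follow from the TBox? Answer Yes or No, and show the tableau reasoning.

1. ∀r.C ⊑ (¬A ⊔ B)  ⇔  (∀r.C ⊓ (A ⊓ ¬B)) unsat w.r.t. T
   all branches close; clash {A, ¬A} at x₀
2. Hence ∀r.C ⊑ (¬A ⊔ B): entailed.

Yes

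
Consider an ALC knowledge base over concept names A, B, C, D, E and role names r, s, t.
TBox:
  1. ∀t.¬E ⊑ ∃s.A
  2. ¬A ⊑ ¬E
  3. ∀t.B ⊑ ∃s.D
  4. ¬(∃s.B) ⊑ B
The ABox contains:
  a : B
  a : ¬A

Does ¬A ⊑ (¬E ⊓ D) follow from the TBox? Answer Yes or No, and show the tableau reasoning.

1. ¬A ⊑ (¬E ⊓ D)  ⇔  (¬A ⊓ (E ⊔ ¬D)) unsat w.r.t. T
   apply at x₀: ¬A⊑¬E
   open: L(x₀) ⊇ {¬A, ¬D, ¬E, ∃s.B, ∃t.E, …} (+ ∃-successors)
2. Hence ¬A ⊑ (¬E ⊓ D): not entailed.

No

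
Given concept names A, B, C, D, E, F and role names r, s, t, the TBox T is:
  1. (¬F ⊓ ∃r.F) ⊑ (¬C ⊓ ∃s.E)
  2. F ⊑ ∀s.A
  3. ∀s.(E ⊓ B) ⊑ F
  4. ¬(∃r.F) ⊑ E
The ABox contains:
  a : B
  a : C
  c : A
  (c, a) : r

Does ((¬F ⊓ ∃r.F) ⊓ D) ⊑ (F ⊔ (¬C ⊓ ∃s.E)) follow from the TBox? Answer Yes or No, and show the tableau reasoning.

Yes

1. ((¬F ⊓ ∃r.F) ⊓ D) ⊑ (F ⊔ (¬C ⊓ ∃s.E))  ⇔  (((¬F ⊓ ∃r.F) ⊓ D) ⊓ (¬F ⊓ (C ⊔ ∀s.¬E))) unsat w.r.t. T
   all branches close; clash {F, ¬F} at x₀
2. Hence ((¬F ⊓ ∃r.F) ⊓ D) ⊑ (F ⊔ (¬C ⊓ ∃s.E)): entailed.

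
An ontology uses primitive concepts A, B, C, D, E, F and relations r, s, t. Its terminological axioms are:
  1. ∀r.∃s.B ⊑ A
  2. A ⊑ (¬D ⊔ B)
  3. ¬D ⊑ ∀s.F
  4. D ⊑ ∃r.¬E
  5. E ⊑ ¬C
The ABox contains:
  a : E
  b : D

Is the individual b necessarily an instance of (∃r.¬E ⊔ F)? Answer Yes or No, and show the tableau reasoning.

Yes

1. b : (∃r.¬E ⊔ F)?  L(b) = {D} ∪ {(∀r.E ⊓ ¬F)}
   clash {E, ¬E} at an ∃-successor — b ∈ (∃r.¬E ⊔ F)
2. Hence b : (∃r.¬E ⊔ F): entailed.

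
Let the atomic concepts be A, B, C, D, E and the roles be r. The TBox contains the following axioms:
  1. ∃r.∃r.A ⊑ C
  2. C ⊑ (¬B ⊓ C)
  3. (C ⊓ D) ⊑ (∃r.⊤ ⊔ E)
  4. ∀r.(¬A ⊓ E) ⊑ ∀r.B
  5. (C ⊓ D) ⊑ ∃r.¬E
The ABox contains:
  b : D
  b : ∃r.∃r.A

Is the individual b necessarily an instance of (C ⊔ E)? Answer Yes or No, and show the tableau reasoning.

1. b : (C ⊔ E)?  L(b) = {D, ∃r.∃r.A} ∪ {(¬C ⊓ ¬E)}
   clash {E, ¬E} at b — b ∈ (C ⊔ E)
2. Hence b : (C ⊔ E): entailed.

Yes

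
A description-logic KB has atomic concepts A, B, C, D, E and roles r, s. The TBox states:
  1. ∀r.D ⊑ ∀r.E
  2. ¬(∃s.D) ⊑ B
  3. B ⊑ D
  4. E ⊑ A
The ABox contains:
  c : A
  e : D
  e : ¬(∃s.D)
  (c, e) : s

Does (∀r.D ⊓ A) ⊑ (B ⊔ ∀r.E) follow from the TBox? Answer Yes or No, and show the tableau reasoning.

Yes

1. (∀r.D ⊓ A) ⊑ (B ⊔ ∀r.E)  ⇔  ((∀r.D ⊓ A) ⊓ (¬B ⊓ ∃r.¬E)) unsat w.r.t. T
   all branches close; clash {B, ¬B} at x₀
2. Hence (∀r.D ⊓ A) ⊑ (B ⊔ ∀r.E): entailed.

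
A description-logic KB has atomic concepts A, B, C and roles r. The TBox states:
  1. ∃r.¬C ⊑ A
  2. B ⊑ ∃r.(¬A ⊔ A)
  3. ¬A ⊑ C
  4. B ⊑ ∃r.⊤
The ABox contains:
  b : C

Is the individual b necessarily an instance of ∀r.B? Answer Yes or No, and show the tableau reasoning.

No

1. b : ∀r.B?  L(b) = {C} ∪ {∃r.¬B}
   open: L(b) ⊇ {C, ¬B, ∀r.C, ∃r.¬B} (+ ∃-successors) — b ∉ ∀r.B possible
2. Hence b : ∀r.B: not entailed.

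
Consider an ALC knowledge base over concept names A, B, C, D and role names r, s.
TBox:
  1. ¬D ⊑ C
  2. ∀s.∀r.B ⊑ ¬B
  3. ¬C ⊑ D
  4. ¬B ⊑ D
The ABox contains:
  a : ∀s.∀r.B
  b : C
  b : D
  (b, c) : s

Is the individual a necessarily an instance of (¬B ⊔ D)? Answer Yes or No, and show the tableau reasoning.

Yes

1. a : (¬B ⊔ D)?  L(a) = {∀s.∀r.B} ∪ {(B ⊓ ¬D)}
   clash {D, ¬D} at a — a ∈ (¬B ⊔ D)
2. Hence a : (¬B ⊔ D): entailed.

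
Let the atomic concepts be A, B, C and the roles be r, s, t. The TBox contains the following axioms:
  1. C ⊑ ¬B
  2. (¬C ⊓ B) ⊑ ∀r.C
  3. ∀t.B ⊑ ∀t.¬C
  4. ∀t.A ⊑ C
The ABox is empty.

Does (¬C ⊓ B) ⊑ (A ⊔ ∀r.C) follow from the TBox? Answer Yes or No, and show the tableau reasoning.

1. (¬C ⊓ B) ⊑ (A ⊔ ∀r.C)  ⇔  ((¬C ⊓ B) ⊓ (¬A ⊓ ∃r.¬C)) unsat w.r.t. T
   all branches close; clash {C, ¬C} at x₀
2. Hence (¬C ⊓ B) ⊑ (A ⊔ ∀r.C): entailed.

Yes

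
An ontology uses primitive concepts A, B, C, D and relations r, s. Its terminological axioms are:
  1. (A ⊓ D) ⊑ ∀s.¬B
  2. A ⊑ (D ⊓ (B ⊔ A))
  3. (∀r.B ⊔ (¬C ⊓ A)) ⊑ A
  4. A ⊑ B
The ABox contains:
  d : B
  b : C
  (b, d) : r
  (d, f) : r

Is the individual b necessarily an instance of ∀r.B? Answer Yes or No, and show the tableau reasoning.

1. b : ∀r.B?  L(b) = {C} ∪ {∃r.¬B}
   open: L(b) ⊇ {C, ¬A, ∃r.¬B} (+ ∃-successors) — b ∉ ∀r.B possible
2. Hence b : ∀r.B: not entailed.

No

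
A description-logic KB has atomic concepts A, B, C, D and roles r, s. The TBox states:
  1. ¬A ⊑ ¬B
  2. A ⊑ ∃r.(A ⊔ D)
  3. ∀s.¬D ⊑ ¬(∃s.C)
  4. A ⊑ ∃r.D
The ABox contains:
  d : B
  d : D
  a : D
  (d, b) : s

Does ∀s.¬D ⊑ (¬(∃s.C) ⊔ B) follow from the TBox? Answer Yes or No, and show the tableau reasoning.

1. ∀s.¬D ⊑ (¬(∃s.C) ⊔ B)  ⇔  (∀s.¬D ⊓ (∃s.C ⊓ ¬B)) unsat w.r.t. T
   all branches close; clash {C, ¬C} at an ∃-successor
2. Hence ∀s.¬D ⊑ (¬(∃s.C) ⊔ B): entailed.

Yes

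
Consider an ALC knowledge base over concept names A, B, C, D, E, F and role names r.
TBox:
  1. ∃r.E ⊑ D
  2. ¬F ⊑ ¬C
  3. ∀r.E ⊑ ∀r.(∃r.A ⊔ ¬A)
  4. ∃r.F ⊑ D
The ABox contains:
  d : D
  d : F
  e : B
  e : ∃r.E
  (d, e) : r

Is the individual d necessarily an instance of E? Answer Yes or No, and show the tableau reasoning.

No

1. d : E?  L(d) = {D, F} ∪ {¬E}
   open: L(d) ⊇ {D, F, ¬E, ∃r.¬E} (+ ∃-successors) — d ∉ E possible
2. Hence d : E: not entailed.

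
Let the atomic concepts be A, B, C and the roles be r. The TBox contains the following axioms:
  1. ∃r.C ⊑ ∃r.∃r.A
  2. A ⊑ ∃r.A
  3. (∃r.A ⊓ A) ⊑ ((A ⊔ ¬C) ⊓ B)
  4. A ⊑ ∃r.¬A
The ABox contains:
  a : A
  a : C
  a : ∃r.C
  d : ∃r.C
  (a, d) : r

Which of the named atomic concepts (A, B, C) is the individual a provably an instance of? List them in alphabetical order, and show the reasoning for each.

1. a : A?  L(a) = {A, C, ∃r.C} ∪ {¬A}
   clash {A, ¬A} at a — a ∈ A
2. a : B?  L(a) = {A, C, ∃r.C} ∪ {¬B}
   clash {B, ¬B} at a — a ∈ B
3. a : C?  L(a) = {A, C, ∃r.C} ∪ {¬C}
   clash {C, ¬C} at a — a ∈ C
4. Entailed for a: {A, B, C}

{A, B, C}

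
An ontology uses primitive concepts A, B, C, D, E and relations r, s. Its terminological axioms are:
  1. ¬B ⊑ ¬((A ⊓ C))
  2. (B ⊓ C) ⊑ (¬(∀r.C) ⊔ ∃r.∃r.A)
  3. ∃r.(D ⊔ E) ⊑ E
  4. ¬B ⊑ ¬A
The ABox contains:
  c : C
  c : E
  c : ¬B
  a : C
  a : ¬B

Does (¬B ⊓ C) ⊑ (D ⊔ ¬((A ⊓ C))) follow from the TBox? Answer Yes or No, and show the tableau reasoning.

Yes

1. (¬B ⊓ C) ⊑ (D ⊔ ¬((A ⊓ C)))  ⇔  ((¬B ⊓ C) ⊓ (¬D ⊓ (A ⊓ C))) unsat w.r.t. T
   all branches close; clash {A, ¬A} at x₀
2. Hence (¬B ⊓ C) ⊑ (D ⊔ ¬((A ⊓ C))): entailed.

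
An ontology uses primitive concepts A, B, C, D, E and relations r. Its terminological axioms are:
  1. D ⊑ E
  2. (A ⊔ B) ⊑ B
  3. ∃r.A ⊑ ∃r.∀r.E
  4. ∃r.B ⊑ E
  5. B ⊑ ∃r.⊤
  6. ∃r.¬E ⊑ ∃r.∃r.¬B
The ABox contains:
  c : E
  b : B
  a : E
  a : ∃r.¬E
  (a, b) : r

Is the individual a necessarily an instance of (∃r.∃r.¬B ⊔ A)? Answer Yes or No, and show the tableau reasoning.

1. a : (∃r.∃r.¬B ⊔ A)?  L(a) = {E, ∃r.¬E} ∪ {(∀r.∀r.B ⊓ ¬A)}
   clash {B, ¬B} at an ∃-successor — a ∈ (∃r.∃r.¬B ⊔ A)
2. Hence a : (∃r.∃r.¬B ⊔ A): entailed.

Yes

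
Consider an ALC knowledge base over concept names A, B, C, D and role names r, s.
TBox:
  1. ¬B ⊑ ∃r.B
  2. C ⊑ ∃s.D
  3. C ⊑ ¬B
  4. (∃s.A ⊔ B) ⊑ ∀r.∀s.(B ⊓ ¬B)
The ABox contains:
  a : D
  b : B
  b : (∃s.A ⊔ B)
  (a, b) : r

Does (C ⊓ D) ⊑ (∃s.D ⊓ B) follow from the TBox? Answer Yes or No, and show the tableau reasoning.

No

1. (C ⊓ D) ⊑ (∃s.D ⊓ B)  ⇔  ((C ⊓ D) ⊓ (∀s.¬D ⊔ ¬B)) unsat w.r.t. T
   apply at x₀: C⊑∃s.D; C⊑¬B
   open: L(x₀) ⊇ {C, D, ¬B, ∀s.¬A, ∃r.B, …} (+ ∃-successors)
2. Hence (C ⊓ D) ⊑ (∃s.D ⊓ B): not entailed.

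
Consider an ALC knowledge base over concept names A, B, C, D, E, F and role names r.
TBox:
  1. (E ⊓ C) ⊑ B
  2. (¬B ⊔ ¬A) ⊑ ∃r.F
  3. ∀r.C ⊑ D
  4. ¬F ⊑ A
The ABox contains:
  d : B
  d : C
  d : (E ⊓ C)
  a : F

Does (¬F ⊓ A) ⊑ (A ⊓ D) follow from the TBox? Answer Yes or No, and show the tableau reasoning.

1. (¬F ⊓ A) ⊑ (A ⊓ D)  ⇔  ((¬F ⊓ A) ⊓ (¬A ⊔ ¬D)) unsat w.r.t. T
   open: L(x₀) ⊇ {A, B, ¬D, ¬F, ∃r.¬C} (+ ∃-successors)
2. Hence (¬F ⊓ A) ⊑ (A ⊓ D): not entailed.

No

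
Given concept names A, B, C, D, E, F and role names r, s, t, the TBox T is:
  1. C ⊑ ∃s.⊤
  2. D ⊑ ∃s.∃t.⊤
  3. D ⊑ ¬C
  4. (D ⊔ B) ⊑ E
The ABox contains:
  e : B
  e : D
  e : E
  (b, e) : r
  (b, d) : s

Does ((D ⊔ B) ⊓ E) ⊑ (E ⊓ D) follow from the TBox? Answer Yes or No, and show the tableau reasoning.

No

1. ((D ⊔ B) ⊓ E) ⊑ (E ⊓ D)  ⇔  (((D ⊔ B) ⊓ E) ⊓ (¬E ⊔ ¬D)) unsat w.r.t. T
   open: L(x₀) ⊇ {B, E, ¬C, ¬D}
2. Hence ((D ⊔ B) ⊓ E) ⊑ (E ⊓ D): not entailed.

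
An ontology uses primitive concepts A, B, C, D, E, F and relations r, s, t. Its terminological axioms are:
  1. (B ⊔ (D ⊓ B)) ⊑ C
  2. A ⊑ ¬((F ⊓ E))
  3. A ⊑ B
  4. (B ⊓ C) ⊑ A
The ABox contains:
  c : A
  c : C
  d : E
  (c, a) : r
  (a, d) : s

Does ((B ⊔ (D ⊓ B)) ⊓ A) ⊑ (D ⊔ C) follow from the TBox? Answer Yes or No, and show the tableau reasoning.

1. ((B ⊔ (D ⊓ B)) ⊓ A) ⊑ (D ⊔ C)  ⇔  (((B ⊔ (D ⊓ B)) ⊓ A) ⊓ (¬D ⊓ ¬C)) unsat w.r.t. T
   all branches close; clash {D, ¬D} at x₀
2. Hence ((B ⊔ (D ⊓ B)) ⊓ A) ⊑ (D ⊔ C): entailed.

Yes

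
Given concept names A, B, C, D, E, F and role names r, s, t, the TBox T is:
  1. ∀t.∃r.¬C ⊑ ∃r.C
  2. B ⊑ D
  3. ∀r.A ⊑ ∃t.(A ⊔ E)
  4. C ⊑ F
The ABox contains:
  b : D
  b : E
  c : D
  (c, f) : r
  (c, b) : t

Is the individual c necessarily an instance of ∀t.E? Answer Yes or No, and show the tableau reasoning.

No

1. c : ∀t.E?  L(c) = {D} ∪ {∃t.¬E}
   open: L(c) ⊇ {D, ¬C, ∃r.¬A, ∃t.¬E, ∃t.∀r.C} (+ ∃-successors) — c ∉ ∀t.E possible
2. Hence c : ∀t.E: not entailed.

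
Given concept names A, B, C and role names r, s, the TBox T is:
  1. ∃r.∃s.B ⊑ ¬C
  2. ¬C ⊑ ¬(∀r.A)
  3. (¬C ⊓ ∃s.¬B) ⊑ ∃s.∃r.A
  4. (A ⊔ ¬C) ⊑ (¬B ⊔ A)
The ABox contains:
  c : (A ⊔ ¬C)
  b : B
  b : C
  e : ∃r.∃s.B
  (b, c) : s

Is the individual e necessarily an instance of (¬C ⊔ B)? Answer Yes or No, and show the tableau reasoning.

Yes

1. e : (¬C ⊔ B)?  L(e) = {∃r.∃s.B} ∪ {(C ⊓ ¬B)}
   clash {C, ¬C} at e — e ∈ (¬C ⊔ B)
2. Hence e : (¬C ⊔ B): entailed.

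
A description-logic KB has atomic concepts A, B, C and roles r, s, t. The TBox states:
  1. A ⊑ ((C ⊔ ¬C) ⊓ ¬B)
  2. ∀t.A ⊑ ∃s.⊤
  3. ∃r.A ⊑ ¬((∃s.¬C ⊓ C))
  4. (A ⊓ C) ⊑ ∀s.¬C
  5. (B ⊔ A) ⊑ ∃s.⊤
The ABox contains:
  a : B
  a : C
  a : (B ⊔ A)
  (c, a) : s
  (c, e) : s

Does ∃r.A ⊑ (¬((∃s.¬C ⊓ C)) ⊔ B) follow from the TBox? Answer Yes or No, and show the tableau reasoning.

Yes

1. ∃r.A ⊑ (¬((∃s.¬C ⊓ C)) ⊔ B)  ⇔  (∃r.A ⊓ ((∃s.¬C ⊓ C) ⊓ ¬B)) unsat w.r.t. T
   all branches close; clash {C, ¬C} at x₀
2. Hence ∃r.A ⊑ (¬((∃s.¬C ⊓ C)) ⊔ B): entailed.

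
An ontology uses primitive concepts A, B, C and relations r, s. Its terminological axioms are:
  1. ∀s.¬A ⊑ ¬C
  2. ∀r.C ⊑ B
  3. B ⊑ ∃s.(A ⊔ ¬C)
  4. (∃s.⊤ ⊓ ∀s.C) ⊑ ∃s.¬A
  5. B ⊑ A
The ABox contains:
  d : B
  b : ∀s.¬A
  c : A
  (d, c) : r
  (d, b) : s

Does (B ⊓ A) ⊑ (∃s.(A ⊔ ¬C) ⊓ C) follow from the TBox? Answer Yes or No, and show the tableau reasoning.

No

1. (B ⊓ A) ⊑ (∃s.(A ⊔ ¬C) ⊓ C)  ⇔  ((B ⊓ A) ⊓ (∀s.(¬A ⊓ C) ⊔ ¬C)) unsat w.r.t. T
   apply at x₀: B⊑∃s.(A ⊔ ¬C)
   open: L(x₀) ⊇ {A, B, ¬C, ∃s.(A ⊔ ¬C), ∃s.A, …} (+ ∃-successors)
2. Hence (B ⊓ A) ⊑ (∃s.(A ⊔ ¬C) ⊓ C): not entailed.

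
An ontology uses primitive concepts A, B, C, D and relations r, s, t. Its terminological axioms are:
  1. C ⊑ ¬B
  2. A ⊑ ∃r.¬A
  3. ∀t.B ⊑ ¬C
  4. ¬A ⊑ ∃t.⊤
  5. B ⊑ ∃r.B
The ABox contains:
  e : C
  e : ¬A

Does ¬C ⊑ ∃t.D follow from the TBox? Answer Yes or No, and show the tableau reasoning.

1. ¬C ⊑ ∃t.D  ⇔  (¬C ⊓ ∀t.¬D) unsat w.r.t. T
   open: L(x₀) ⊇ {A, ¬B, ¬C, ∀t.¬D, ∃r.¬A} (+ ∃-successors)
2. Hence ¬C ⊑ ∃t.D: not entailed.

No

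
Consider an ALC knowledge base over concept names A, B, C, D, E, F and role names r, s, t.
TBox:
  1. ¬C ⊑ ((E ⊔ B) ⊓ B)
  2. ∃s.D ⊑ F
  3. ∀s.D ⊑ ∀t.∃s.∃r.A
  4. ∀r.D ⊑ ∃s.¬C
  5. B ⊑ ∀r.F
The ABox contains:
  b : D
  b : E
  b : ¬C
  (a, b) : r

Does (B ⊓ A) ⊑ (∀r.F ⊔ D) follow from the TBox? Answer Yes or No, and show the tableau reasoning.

1. (B ⊓ A) ⊑ (∀r.F ⊔ D)  ⇔  ((B ⊓ A) ⊓ (∃r.¬F ⊓ ¬D)) unsat w.r.t. T
   all branches close; clash {F, ¬F} at an ∃-successor
2. Hence (B ⊓ A) ⊑ (∀r.F ⊔ D): entailed.

Yes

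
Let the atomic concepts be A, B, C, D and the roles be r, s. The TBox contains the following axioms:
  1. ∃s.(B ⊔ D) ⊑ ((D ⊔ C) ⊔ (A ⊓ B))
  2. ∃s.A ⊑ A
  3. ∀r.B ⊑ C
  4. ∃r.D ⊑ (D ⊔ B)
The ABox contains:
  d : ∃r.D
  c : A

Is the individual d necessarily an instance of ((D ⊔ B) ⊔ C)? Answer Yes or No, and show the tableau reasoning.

Yes

1. d : ((D ⊔ B) ⊔ C)?  L(d) = {∃r.D} ∪ {((¬D ⊓ ¬B) ⊓ ¬C)}
   clash {B, ¬B} at d — d ∈ ((D ⊔ B) ⊔ C)
2. Hence d : ((D ⊔ B) ⊔ C): entailed.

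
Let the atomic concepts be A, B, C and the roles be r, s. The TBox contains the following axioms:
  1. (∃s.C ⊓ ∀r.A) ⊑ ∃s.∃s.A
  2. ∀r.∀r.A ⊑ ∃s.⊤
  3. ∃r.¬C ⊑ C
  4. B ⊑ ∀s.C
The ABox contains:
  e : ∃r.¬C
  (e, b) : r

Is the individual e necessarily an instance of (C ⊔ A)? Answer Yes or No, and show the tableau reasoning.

Yes

1. e : (C ⊔ A)?  L(e) = {∃r.¬C} ∪ {(¬C ⊓ ¬A)}
   clash {C, ¬C} at e — e ∈ (C ⊔ A)
2. Hence e : (C ⊔ A): entailed.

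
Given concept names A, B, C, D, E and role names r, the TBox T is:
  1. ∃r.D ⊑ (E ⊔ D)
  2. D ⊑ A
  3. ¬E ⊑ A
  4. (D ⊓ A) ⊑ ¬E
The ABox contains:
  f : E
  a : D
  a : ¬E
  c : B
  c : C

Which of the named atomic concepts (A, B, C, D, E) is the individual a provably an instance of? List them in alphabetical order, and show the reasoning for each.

{A, D}

1. a : A?  L(a) = {D, ¬E} ∪ {¬A}
   clash {A, ¬A} at a — a ∈ A
2. a : B?  L(a) = {D, ¬E} ∪ {¬B}
   apply at a: D⊑A; ¬E⊑A
   open: L(a) ⊇ {A, D, ¬B, ¬E, ∀r.¬D} — a ∉ B possible
3. a : C?  L(a) = {D, ¬E} ∪ {¬C}
   apply at a: D⊑A; ¬E⊑A
   open: L(a) ⊇ {A, D, ¬C, ¬E, ∀r.¬D} — a ∉ C possible
4. a : D?  L(a) = {D, ¬E} ∪ {¬D}
   clash {D, ¬D} at a — a ∈ D
5. a : E?  L(a) = {D, ¬E} ∪ {¬E}
   apply at a: D⊑A; ¬E⊑A
   open: L(a) ⊇ {A, D, ¬E, ∀r.¬D} — a ∉ E possible
6. Entailed for a: {A, D}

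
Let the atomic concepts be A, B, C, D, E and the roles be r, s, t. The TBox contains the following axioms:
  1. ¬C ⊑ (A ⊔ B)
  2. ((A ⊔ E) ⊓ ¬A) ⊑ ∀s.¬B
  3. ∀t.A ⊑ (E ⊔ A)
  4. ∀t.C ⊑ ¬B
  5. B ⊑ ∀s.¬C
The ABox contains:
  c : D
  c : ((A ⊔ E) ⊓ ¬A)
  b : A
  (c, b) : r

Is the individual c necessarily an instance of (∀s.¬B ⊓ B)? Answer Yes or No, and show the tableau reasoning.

1. c : (∀s.¬B ⊓ B)?  L(c) = {D, ((A ⊔ E) ⊓ ¬A)} ∪ {(∃s.B ⊔ ¬B)}
   apply at c: ((A ⊔ E) ⊓ ¬A)⊑∀s.¬B
   open: L(c) ⊇ {C, D, E, ¬A, ¬B, …} (+ ∃-successors) — c ∉ (∀s.¬B ⊓ B) possible
2. Hence c : (∀s.¬B ⊓ B): not entailed.

No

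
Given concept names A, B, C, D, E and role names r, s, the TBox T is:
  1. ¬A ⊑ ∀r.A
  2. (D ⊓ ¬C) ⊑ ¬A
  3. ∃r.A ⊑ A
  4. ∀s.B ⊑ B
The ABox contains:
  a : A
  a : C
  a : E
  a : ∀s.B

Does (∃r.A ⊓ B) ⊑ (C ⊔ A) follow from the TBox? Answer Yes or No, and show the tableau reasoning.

Yes

1. (∃r.A ⊓ B) ⊑ (C ⊔ A)  ⇔  ((∃r.A ⊓ B) ⊓ (¬C ⊓ ¬A)) unsat w.r.t. T
   all branches close; clash {A, ¬A} at x₀
2. Hence (∃r.A ⊓ B) ⊑ (C ⊔ A): entailed.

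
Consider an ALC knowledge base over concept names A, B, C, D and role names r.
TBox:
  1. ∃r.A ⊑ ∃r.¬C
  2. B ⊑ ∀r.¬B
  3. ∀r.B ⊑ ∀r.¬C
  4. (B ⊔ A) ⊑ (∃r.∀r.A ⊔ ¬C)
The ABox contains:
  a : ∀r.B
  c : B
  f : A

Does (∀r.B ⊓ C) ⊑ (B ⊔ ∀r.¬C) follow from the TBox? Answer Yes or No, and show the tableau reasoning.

Yes

1. (∀r.B ⊓ C) ⊑ (B ⊔ ∀r.¬C)  ⇔  ((∀r.B ⊓ C) ⊓ (¬B ⊓ ∃r.C)) unsat w.r.t. T
   all branches close; clash {C, ¬C} at x₀
2. Hence (∀r.B ⊓ C) ⊑ (B ⊔ ∀r.¬C): entailed.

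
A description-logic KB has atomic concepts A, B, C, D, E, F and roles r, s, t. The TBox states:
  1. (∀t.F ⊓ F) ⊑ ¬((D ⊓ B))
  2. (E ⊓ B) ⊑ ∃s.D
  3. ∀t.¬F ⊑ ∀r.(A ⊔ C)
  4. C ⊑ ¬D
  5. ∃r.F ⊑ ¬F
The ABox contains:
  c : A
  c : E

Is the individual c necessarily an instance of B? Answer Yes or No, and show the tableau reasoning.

No

1. c : B?  L(c) = {A, E} ∪ {¬B}
   open: L(c) ⊇ {A, E, ¬B, ¬C, ∀r.¬F, …} (+ ∃-successors) — c ∉ B possible
2. Hence c : B: not entailed.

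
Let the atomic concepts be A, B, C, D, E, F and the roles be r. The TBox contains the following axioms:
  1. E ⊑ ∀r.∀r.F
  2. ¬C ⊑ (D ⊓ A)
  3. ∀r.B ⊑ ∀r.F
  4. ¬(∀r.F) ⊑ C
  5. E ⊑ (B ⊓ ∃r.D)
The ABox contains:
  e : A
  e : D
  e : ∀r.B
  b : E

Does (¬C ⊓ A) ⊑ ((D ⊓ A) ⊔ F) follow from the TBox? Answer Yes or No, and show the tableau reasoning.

Yes

1. (¬C ⊓ A) ⊑ ((D ⊓ A) ⊔ F)  ⇔  ((¬C ⊓ A) ⊓ ((¬D ⊔ ¬A) ⊓ ¬F)) unsat w.r.t. T
   all branches close; clash {A, ¬A} at x₀
2. Hence (¬C ⊓ A) ⊑ ((D ⊓ A) ⊔ F): entailed.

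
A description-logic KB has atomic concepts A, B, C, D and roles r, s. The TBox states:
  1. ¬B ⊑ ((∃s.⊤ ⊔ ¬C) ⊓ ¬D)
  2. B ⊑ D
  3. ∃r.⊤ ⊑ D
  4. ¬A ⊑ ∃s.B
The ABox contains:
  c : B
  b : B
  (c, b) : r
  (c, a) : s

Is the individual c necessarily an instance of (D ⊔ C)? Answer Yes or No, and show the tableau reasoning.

Yes

1. c : (D ⊔ C)?  L(c) = {B} ∪ {(¬D ⊓ ¬C)}
   clash {D, ¬D} at c — c ∈ (D ⊔ C)
2. Hence c : (D ⊔ C): entailed.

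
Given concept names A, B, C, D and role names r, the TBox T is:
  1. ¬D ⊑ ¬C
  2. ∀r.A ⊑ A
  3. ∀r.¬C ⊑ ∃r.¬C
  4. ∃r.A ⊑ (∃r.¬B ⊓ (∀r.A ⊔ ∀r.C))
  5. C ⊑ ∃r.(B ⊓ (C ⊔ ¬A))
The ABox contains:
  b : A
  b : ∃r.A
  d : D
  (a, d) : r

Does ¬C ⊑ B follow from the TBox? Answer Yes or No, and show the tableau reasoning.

No

1. ¬C ⊑ B  ⇔  (¬C ⊓ ¬B) unsat w.r.t. T
   open: L(x₀) ⊇ {¬B, ¬C, ∀r.¬A, ∃r.C, ∃r.¬A} (+ ∃-successors)
2. Hence ¬C ⊑ B: not entailed.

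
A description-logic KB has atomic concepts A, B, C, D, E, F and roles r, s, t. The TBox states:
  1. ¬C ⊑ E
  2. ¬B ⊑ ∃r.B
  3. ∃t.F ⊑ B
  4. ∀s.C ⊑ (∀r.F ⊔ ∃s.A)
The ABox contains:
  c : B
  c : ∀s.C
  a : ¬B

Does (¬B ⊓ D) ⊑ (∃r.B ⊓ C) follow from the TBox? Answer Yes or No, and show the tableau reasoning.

1. (¬B ⊓ D) ⊑ (∃r.B ⊓ C)  ⇔  ((¬B ⊓ D) ⊓ (∀r.¬B ⊔ ¬C)) unsat w.r.t. T
   apply at x₀: ¬B⊑∃r.B
   open: L(x₀) ⊇ {D, E, ¬B, ¬C, ∀t.¬F, …} (+ ∃-successors)
2. Hence (¬B ⊓ D) ⊑ (∃r.B ⊓ C): not entailed.

No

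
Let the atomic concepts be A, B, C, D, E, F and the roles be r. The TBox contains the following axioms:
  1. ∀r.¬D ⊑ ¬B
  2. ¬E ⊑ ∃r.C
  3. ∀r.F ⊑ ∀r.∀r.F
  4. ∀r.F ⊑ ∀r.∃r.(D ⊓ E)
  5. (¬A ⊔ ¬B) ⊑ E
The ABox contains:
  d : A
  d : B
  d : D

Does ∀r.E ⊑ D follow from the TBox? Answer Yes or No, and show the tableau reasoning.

1. ∀r.E ⊑ D  ⇔  (∀r.E ⊓ ¬D) unsat w.r.t. T
   open: L(x₀) ⊇ {A, B, E, ¬D, ∀r.E, …} (+ ∃-successors)
2. Hence ∀r.E ⊑ D: not entailed.

No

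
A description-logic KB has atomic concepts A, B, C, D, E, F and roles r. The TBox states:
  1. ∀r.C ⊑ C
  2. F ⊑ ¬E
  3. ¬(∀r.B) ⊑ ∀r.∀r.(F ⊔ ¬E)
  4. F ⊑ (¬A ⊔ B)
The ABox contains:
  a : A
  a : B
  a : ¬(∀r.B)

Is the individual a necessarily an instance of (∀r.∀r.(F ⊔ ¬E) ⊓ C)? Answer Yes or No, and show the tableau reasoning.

1. a : (∀r.∀r.(F ⊔ ¬E) ⊓ C)?  L(a) = {A, B, ¬(∀r.B)} ∪ {(∃r.∃r.(¬F ⊓ E) ⊔ ¬C)}
   apply at a: ¬(∀r.B)⊑∀r.∀r.(F ⊔ ¬E)
   open: L(a) ⊇ {A, B, ¬C, ¬F, ∀r.∀r.(F ⊔ ¬E), …} (+ ∃-successors) — a ∉ (∀r.∀r.(F ⊔ ¬E) ⊓ C) possible
2. Hence a : (∀r.∀r.(F ⊔ ¬E) ⊓ C): not entailed.

No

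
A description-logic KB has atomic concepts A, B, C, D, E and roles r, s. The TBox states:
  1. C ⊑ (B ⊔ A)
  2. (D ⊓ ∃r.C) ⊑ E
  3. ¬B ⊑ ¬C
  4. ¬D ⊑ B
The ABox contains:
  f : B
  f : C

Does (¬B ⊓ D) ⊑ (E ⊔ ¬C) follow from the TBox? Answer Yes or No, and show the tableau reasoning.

1. (¬B ⊓ D) ⊑ (E ⊔ ¬C)  ⇔  ((¬B ⊓ D) ⊓ (¬E ⊓ C)) unsat w.r.t. T
   all branches close; clash {C, ¬C} at x₀
2. Hence (¬B ⊓ D) ⊑ (E ⊔ ¬C): entailed.

Yes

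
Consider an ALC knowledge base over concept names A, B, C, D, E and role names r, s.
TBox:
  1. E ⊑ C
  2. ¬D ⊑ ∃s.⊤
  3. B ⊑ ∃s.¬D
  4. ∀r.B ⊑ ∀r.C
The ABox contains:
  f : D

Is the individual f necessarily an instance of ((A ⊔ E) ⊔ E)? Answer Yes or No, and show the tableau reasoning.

No

1. f : ((A ⊔ E) ⊔ E)?  L(f) = {D} ∪ {((¬A ⊓ ¬E) ⊓ ¬E)}
   open: L(f) ⊇ {D, ¬A, ¬B, ¬E, ∃r.¬B} (+ ∃-successors) — f ∉ ((A ⊔ E) ⊔ E) possible
2. Hence f : ((A ⊔ E) ⊔ E): not entailed.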